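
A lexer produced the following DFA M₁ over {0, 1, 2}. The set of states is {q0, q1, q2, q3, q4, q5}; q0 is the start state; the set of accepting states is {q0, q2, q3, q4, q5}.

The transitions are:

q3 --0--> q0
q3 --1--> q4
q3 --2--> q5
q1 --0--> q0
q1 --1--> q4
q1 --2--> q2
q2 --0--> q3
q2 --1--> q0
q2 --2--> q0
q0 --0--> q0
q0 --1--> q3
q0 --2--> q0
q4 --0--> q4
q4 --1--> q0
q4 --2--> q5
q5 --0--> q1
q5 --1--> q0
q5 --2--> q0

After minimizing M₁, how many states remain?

6

P0 = {q0,q2,q3,q4,q5} | {q1}.
Refine {q0,q2,q3,q4,q5} on symbol 0: members go to different blocks, giving {q0,q2,q3,q4} and {q5}.
On input 2, block {q0,q2,q3,q4} splits into {q0,q2} and {q3,q4}.
Split {q0,q2} by δ(·,0) → {q0} and {q2}.
On input 0, block {q3,q4} splits into {q3} and {q4}.
No further refinement is possible. Final partition (6 blocks): {q0} | {q1} | {q5} | {q3} | {q2} | {q4}.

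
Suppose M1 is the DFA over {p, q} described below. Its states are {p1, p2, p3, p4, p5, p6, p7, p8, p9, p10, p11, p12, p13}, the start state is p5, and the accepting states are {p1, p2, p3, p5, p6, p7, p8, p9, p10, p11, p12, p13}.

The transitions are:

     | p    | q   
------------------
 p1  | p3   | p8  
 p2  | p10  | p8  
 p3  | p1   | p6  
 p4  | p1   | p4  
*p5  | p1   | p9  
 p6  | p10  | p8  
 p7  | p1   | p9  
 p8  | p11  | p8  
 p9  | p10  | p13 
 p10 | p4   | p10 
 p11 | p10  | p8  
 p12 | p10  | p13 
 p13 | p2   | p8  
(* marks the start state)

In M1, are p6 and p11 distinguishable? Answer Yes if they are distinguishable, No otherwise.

First remove the unreachable states {p7,p12}; 11 states remain.
Initial partition by acceptance: {p1,p2,p3,p5,p6,p8,p9,p10,p11,p13} | {p4}.
On input p, block {p1,p2,p3,p5,p6,p8,p9,p10,p11,p13} splits into {p1,p2,p3,p5,p6,p8,p9,p11,p13} and {p10}.
Refine {p1,p2,p3,p5,p6,p8,p9,p11,p13} on symbol p: members go to different blocks, giving {p1,p3,p5,p8,p13} and {p2,p6,p9,p11}.
Split {p1,p3,p5,p8,p13} by δ(·,p) → {p1,p3,p5} and {p8,p13}.
On input q, block {p1,p3,p5} splits into {p3,p5} and {p1}.
Stable partition: {p3,p5} | {p4} | {p10} | {p2,p6,p9,p11} | {p8,p13} | {p1} — 6 equivalence classes.
p6 and p11 lie in the same block of the stable partition, so they are equivalent — no string distinguishes them.

No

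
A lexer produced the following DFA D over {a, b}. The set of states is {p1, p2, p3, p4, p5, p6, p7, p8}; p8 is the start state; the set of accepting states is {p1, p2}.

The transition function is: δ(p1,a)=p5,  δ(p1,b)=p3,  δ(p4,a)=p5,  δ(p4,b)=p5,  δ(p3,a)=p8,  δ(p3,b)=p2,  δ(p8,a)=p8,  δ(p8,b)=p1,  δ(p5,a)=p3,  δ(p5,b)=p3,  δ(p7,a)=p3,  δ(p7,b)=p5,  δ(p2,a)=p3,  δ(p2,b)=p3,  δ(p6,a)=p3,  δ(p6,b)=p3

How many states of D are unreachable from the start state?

BFS from p8 reaches {p1, p2, p3, p5, p8}; the 3 state(s) p4, p6, p7 are never visited.

3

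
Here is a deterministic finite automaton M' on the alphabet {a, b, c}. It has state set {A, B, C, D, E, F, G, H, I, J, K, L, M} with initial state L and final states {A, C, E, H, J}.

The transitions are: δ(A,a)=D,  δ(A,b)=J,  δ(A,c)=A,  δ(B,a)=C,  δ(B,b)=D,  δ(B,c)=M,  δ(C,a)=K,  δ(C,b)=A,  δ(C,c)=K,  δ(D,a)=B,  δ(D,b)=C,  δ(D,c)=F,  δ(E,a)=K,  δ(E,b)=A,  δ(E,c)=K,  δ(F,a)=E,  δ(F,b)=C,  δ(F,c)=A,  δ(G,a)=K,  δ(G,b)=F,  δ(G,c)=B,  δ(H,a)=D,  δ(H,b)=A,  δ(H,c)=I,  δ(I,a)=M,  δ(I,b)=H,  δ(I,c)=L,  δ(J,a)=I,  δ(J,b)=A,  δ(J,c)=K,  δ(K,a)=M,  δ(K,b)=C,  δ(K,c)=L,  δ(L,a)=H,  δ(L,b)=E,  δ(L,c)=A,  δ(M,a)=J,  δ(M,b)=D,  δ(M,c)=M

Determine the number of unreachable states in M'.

1

Starting at L and following transitions, the reachable set is {A, B, C, D, E, F, H, I, J, K, L, M}. That leaves G unreachable — 1 in total.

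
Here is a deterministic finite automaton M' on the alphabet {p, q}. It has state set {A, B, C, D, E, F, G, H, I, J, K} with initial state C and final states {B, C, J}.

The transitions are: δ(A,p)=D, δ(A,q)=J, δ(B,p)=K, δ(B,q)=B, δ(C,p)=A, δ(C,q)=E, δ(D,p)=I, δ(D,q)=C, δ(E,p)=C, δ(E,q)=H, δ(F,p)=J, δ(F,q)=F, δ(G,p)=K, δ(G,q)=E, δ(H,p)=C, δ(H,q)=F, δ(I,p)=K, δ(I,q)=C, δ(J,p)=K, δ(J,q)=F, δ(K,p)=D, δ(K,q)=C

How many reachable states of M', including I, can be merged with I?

First remove the unreachable states {B,G}; 9 states remain.
Initial partition by acceptance: {C,J} | {A,D,E,F,H,I,K}.
Refine {A,D,E,F,H,I,K} on symbol p: members go to different blocks, giving {A,D,I,K} and {E,F,H}.
No further refinement is possible. Final partition (3 blocks): {C,J} | {A,D,I,K} | {E,F,H}.
The equivalence class containing I is {A,D,I,K}, of size 4.

4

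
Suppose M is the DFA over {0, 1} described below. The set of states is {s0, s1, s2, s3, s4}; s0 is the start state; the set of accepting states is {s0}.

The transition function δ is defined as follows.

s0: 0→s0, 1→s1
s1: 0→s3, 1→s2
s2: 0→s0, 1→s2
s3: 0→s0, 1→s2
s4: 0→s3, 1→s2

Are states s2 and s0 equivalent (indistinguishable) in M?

Reachable states from the start: {s0,s1,s2,s3}. Unreachable: {s4} — drop them.
Initial partition by acceptance: {s0} | {s1,s2,s3}.
On input 0, block {s1,s2,s3} splits into {s2,s3} and {s1}.
No further refinement is possible. Final partition (3 blocks): {s0} | {s2,s3} | {s1}.
s2 and s0 end up in different blocks, so they are distinguishable. For instance, the string 'ε' is accepted from only s0.

No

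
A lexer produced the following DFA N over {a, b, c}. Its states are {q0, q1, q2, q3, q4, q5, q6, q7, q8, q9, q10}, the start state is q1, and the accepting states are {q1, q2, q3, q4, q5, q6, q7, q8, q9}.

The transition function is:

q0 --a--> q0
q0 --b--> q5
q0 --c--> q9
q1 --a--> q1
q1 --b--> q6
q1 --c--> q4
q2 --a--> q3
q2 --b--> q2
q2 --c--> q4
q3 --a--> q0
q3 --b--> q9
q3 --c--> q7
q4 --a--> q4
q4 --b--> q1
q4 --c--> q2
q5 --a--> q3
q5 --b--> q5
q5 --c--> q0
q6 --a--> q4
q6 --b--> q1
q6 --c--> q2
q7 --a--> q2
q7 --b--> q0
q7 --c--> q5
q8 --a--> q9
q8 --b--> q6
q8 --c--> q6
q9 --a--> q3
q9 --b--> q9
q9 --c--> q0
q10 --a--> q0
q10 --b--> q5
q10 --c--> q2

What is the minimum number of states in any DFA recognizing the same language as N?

First remove the unreachable states {q8,q10}; 9 states remain.
P0 = {q1,q2,q3,q4,q5,q6,q7,q9} | {q0}.
Refine {q1,q2,q3,q4,q5,q6,q7,q9} on symbol a: members go to different blocks, giving {q1,q2,q4,q5,q6,q7,q9} and {q3}.
Split {q1,q2,q4,q5,q6,q7,q9} by δ(·,a) → {q1,q4,q6,q7} and {q2,q5,q9}.
On input a, block {q1,q4,q6,q7} splits into {q1,q4,q6} and {q7}.
Split {q1,q4,q6} by δ(·,c) → {q4,q6} and {q1}.
On input c, block {q2,q5,q9} splits into {q5,q9} and {q2}.
Stable partition: {q4,q6} | {q0} | {q3} | {q5,q9} | {q7} | {q1} | {q2} — 7 equivalence classes.

7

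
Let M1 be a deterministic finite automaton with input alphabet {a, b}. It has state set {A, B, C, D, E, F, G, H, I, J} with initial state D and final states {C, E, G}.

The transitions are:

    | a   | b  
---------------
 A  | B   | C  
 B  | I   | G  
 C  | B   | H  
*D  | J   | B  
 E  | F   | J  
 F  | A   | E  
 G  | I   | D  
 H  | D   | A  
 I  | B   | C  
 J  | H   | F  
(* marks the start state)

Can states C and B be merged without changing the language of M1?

No

Every state is reachable, so we keep all 10.
Initial partition by acceptance: {C,E,G} | {A,B,D,F,H,I,J}.
Split {A,B,D,F,H,I,J} by δ(·,b) → {A,B,F,I} and {D,H,J}.
The partition is now stable with 3 blocks: {C,E,G} | {A,B,F,I} | {D,H,J}.
C and B end up in different blocks, so they are distinguishable. For instance, the string 'ε' is accepted from only C.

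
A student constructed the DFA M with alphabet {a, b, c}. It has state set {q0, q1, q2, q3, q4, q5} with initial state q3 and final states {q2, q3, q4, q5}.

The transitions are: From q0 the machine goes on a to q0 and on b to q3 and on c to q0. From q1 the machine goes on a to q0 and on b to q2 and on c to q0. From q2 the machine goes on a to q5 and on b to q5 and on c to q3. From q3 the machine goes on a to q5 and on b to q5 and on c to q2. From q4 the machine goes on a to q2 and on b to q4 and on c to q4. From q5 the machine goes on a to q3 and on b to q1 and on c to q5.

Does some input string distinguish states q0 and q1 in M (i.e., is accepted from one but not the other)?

No

Reachable states from the start: {q0,q1,q2,q3,q5}. Unreachable: {q4} — drop them.
Initial partition by acceptance: {q2,q3,q5} | {q0,q1}.
Refine {q2,q3,q5} on symbol b: members go to different blocks, giving {q2,q3} and {q5}.
Stable partition: {q2,q3} | {q0,q1} | {q5} — 3 equivalence classes.
q0 and q1 lie in the same block of the stable partition, so they are equivalent — no string distinguishes them.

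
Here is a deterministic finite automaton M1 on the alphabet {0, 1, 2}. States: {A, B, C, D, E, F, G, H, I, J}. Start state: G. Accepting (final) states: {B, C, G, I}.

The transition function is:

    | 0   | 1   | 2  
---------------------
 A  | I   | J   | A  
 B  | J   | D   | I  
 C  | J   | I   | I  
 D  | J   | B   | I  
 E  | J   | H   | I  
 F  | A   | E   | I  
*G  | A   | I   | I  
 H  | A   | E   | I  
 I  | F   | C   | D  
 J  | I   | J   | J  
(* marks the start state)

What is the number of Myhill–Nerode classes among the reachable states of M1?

All states are reachable from the start state.
Initial partition by acceptance: {B,C,G,I} | {A,D,E,F,H,J}.
Split {B,C,G,I} by δ(·,1) → {C,G,I} and {B}.
On input 2, block {C,G,I} splits into {C,G} and {I}.
On input 0, block {A,D,E,F,H,J} splits into {D,E,F,H} and {A,J}.
Refine {D,E,F,H} on symbol 1: members go to different blocks, giving {E,F,H} and {D}.
No further refinement is possible. Final partition (6 blocks): {C,G} | {E,F,H} | {B} | {I} | {A,J} | {D}.

6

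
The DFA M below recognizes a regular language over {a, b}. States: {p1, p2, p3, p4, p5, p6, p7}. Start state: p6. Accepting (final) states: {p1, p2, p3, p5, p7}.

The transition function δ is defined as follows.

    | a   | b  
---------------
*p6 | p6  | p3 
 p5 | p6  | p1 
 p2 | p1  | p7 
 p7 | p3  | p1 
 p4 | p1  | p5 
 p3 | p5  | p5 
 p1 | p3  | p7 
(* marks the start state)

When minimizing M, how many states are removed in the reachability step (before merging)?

2

BFS from p6 reaches {p1, p3, p5, p6, p7}; the 2 state(s) p2, p4 are never visited.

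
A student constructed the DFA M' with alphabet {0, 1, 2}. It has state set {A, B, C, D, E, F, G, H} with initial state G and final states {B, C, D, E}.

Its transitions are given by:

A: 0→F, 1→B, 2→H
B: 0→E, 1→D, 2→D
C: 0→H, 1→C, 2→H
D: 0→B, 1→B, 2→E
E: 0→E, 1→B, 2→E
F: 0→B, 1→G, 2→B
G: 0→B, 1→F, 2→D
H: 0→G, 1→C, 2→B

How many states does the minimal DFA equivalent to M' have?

Reachable states from the start: {B,D,E,F,G}. Unreachable: {A,C,H} — drop them.
Start with accepting vs non-accepting: {B,D,E} | {F,G}.
Stable partition: {B,D,E} | {F,G} — 2 equivalence classes.

2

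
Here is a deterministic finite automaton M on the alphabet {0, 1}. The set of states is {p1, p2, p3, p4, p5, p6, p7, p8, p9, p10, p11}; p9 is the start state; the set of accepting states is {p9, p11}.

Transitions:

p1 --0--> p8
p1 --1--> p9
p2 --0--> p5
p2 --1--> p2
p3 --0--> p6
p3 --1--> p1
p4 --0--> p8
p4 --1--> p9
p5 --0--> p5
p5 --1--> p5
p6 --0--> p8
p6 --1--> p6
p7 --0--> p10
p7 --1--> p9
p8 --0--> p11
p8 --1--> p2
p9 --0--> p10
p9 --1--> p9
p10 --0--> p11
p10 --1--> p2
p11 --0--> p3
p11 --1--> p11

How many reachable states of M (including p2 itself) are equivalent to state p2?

2

First remove the unreachable states {p4,p7}; 9 states remain.
P0 = {p9,p11} | {p1,p2,p3,p5,p6,p8,p10}.
On input 0, block {p1,p2,p3,p5,p6,p8,p10} splits into {p1,p2,p3,p5,p6} and {p8,p10}.
Refine {p9,p11} on symbol 0: members go to different blocks, giving {p9} and {p11}.
Refine {p1,p2,p3,p5,p6} on symbol 0: members go to different blocks, giving {p2,p3,p5} and {p1,p6}.
Refine {p2,p3,p5} on symbol 0: members go to different blocks, giving {p2,p5} and {p3}.
Split {p1,p6} by δ(·,1) → {p1} and {p6}.
The partition is now stable with 7 blocks: {p9} | {p2,p5} | {p8,p10} | {p11} | {p1} | {p3} | {p6}.
The equivalence class containing p2 is {p2,p5}, of size 2.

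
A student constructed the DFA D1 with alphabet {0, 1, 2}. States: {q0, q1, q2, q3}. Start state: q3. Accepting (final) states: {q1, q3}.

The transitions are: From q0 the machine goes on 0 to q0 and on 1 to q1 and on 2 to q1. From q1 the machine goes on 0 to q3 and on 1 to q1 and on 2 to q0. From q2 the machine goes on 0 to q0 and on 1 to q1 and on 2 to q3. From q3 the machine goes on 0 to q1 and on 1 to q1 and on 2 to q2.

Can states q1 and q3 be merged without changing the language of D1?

Yes

Every state is reachable, so we keep all 4.
Start with accepting vs non-accepting: {q1,q3} | {q0,q2}.
No further refinement is possible. Final partition (2 blocks): {q1,q3} | {q0,q2}.
q1 and q3 lie in the same block of the stable partition, so they are equivalent — no string distinguishes them.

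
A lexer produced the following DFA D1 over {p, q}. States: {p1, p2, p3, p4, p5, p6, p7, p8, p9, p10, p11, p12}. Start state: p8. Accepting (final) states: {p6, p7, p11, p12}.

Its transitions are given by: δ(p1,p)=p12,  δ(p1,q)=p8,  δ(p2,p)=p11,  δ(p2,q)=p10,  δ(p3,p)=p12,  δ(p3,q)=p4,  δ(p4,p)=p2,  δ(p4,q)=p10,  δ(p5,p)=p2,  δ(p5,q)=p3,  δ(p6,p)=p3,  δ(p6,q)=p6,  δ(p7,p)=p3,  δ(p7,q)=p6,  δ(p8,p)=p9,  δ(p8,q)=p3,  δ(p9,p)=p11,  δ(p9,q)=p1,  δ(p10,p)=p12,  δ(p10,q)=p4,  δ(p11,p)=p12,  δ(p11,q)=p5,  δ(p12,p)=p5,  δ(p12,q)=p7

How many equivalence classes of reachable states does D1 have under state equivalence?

6

Every state is reachable, so we keep all 12.
Start with accepting vs non-accepting: {p6,p7,p11,p12} | {p1,p2,p3,p4,p5,p8,p9,p10}.
Split {p6,p7,p11,p12} by δ(·,p) → {p6,p7,p12} and {p11}.
On input p, block {p1,p2,p3,p4,p5,p8,p9,p10} splits into {p1,p3,p10} and {p4,p5,p8} and {p2,p9}.
On input p, block {p6,p7,p12} splits into {p6,p7} and {p12}.
The partition is now stable with 6 blocks: {p6,p7} | {p1,p3,p10} | {p11} | {p4,p5,p8} | {p2,p9} | {p12}.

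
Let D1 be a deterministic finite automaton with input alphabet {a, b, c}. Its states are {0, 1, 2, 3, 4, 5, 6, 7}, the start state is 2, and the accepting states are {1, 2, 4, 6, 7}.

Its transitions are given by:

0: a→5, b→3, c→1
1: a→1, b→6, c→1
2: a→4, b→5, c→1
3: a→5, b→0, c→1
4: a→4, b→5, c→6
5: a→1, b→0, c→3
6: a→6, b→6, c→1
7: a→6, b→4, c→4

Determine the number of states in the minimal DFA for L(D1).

4

First remove the unreachable states {7}; 7 states remain.
Initial partition by acceptance: {1,2,4,6} | {0,3,5}.
Split {1,2,4,6} by δ(·,b) → {1,6} and {2,4}.
Refine {0,3,5} on symbol a: members go to different blocks, giving {0,3} and {5}.
The partition is now stable with 4 blocks: {1,6} | {0,3} | {2,4} | {5}.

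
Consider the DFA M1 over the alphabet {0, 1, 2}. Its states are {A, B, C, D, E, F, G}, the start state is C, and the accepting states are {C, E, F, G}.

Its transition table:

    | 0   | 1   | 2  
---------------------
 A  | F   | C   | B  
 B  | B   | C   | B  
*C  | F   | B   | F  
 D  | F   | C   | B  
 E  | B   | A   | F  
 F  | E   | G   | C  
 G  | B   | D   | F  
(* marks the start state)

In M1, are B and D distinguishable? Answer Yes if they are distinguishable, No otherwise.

Initial partition by acceptance: {C,E,F,G} | {A,B,D}.
Refine {C,E,F,G} on symbol 0: members go to different blocks, giving {C,F} and {E,G}.
Refine {C,F} on symbol 0: members go to different blocks, giving {C} and {F}.
Split {A,B,D} by δ(·,0) → {A,D} and {B}.
Stable partition: {C} | {A,D} | {E,G} | {F} | {B} — 5 equivalence classes.
B and D end up in different blocks, so they are distinguishable. For instance, the string '0' is accepted from only D.

Yes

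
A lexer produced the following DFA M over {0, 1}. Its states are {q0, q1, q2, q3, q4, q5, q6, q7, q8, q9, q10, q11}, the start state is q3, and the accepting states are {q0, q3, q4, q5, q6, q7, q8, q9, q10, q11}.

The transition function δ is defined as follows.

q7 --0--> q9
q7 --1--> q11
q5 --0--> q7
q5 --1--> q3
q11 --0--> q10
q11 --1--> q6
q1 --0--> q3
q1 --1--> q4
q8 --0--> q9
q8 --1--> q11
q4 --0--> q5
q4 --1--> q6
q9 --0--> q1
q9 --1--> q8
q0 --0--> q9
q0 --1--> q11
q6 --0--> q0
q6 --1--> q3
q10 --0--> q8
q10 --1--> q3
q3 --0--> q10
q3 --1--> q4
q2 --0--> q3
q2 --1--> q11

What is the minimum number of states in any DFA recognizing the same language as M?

6

States {q2} cannot be reached from the start state, so discard them.
Initial partition by acceptance: {q0,q3,q4,q5,q6,q7,q8,q9,q10,q11} | {q1}.
On input 0, block {q0,q3,q4,q5,q6,q7,q8,q9,q10,q11} splits into {q0,q3,q4,q5,q6,q7,q8,q10,q11} and {q9}.
Split {q0,q3,q4,q5,q6,q7,q8,q10,q11} by δ(·,0) → {q3,q4,q5,q6,q10,q11} and {q0,q7,q8}.
Split {q3,q4,q5,q6,q10,q11} by δ(·,0) → {q3,q4,q11} and {q5,q6,q10}.
Refine {q3,q4,q11} on symbol 1: members go to different blocks, giving {q4,q11} and {q3}.
No further refinement is possible. Final partition (6 blocks): {q4,q11} | {q1} | {q9} | {q0,q7,q8} | {q5,q6,q10} | {q3}.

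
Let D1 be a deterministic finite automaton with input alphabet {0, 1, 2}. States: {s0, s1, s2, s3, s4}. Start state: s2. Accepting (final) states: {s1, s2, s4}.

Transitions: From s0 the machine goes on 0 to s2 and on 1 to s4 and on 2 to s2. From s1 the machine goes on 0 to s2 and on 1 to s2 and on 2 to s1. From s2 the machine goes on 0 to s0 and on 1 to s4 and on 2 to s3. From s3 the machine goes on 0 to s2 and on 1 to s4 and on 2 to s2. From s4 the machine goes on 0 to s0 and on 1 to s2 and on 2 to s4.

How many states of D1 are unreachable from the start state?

BFS from s2 reaches {s0, s2, s3, s4}; the 1 state(s) s1 are never visited.

1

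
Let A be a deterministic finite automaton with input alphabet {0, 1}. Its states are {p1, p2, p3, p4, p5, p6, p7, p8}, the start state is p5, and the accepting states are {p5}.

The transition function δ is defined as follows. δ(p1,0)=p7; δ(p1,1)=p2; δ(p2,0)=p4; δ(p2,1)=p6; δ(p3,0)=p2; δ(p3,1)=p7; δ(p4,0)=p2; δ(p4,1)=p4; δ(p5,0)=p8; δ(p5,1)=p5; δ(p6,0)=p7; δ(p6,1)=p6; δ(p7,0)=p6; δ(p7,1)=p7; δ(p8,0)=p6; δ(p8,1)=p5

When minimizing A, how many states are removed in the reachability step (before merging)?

4

No path from p5 leads to p1, p2, p3, p4; the other 4 states are all reachable.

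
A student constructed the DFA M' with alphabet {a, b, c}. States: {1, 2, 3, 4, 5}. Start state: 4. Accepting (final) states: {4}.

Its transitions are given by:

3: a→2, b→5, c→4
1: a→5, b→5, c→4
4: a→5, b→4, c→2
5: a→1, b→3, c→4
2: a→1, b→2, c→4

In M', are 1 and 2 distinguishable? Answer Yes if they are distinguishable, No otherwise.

Every state is reachable, so we keep all 5.
Initial partition by acceptance: {4} | {1,2,3,5}.
No further refinement is possible. Final partition (2 blocks): {4} | {1,2,3,5}.
1 and 2 lie in the same block of the stable partition, so they are equivalent — no string distinguishes them.

No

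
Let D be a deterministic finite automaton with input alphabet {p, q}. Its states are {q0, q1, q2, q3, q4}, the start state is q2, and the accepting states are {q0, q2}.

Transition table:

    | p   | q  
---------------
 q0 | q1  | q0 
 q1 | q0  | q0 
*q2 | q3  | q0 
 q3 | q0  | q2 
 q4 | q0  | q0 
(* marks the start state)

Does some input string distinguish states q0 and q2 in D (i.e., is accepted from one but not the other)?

First remove the unreachable states {q4}; 4 states remain.
Start with accepting vs non-accepting: {q0,q2} | {q1,q3}.
No further refinement is possible. Final partition (2 blocks): {q0,q2} | {q1,q3}.
q0 and q2 lie in the same block of the stable partition, so they are equivalent — no string distinguishes them.

No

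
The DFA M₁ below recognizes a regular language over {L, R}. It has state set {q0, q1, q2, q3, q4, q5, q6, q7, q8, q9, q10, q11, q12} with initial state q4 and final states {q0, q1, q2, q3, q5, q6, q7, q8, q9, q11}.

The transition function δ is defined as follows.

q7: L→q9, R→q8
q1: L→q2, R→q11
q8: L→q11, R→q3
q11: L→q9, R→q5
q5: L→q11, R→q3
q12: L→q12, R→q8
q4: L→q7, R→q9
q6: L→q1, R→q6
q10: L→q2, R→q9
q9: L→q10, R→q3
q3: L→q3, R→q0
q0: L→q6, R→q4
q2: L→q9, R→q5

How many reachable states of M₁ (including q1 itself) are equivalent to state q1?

First remove the unreachable states {q12}; 12 states remain.
Initial partition by acceptance: {q0,q1,q2,q3,q5,q6,q7,q8,q9,q11} | {q4,q10}.
Split {q0,q1,q2,q3,q5,q6,q7,q8,q9,q11} by δ(·,L) → {q0,q1,q2,q3,q5,q6,q7,q8,q11} and {q9}.
Split {q0,q1,q2,q3,q5,q6,q7,q8,q11} by δ(·,L) → {q0,q1,q3,q5,q6,q8} and {q2,q7,q11}.
Split {q0,q1,q3,q5,q6,q8} by δ(·,L) → {q0,q3,q6} and {q1,q5,q8}.
On input L, block {q0,q3,q6} splits into {q0,q3} and {q6}.
On input L, block {q0,q3} splits into {q0} and {q3}.
Split {q1,q5,q8} by δ(·,R) → {q5,q8} and {q1}.
Stable partition: {q0} | {q4,q10} | {q9} | {q2,q7,q11} | {q5,q8} | {q6} | {q3} | {q1} — 8 equivalence classes.
State q1 belongs to the block {q1}, which has 1 states.

1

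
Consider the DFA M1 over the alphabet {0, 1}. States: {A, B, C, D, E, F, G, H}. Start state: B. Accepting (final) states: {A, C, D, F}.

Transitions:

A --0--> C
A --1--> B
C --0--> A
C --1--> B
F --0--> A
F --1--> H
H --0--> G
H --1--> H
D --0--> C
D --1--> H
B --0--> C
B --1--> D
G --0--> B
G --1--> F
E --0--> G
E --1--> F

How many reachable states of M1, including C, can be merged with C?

States {E} cannot be reached from the start state, so discard them.
Initial partition by acceptance: {A,C,D,F} | {B,G,H}.
Split {B,G,H} by δ(·,0) → {G,H} and {B}.
Split {A,C,D,F} by δ(·,1) → {A,C} and {D,F}.
On input 0, block {G,H} splits into {G} and {H}.
Stable partition: {A,C} | {G} | {B} | {D,F} | {H} — 5 equivalence classes.
State C belongs to the block {A,C}, which has 2 states.

2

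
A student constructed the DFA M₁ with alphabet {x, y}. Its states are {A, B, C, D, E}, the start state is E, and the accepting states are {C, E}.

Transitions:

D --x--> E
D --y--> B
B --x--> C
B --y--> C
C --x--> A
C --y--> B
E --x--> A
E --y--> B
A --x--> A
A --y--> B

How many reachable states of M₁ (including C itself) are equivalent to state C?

2

First remove the unreachable states {D}; 4 states remain.
P0 = {C,E} | {A,B}.
Split {A,B} by δ(·,x) → {A} and {B}.
The partition is now stable with 3 blocks: {C,E} | {A} | {B}.
State C belongs to the block {C,E}, which has 2 states.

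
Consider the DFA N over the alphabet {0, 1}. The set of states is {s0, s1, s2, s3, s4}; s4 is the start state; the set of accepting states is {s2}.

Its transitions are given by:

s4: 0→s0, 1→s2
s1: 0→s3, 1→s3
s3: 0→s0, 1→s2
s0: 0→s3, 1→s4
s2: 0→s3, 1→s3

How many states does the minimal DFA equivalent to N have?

First remove the unreachable states {s1}; 4 states remain.
P0 = {s2} | {s0,s3,s4}.
On input 1, block {s0,s3,s4} splits into {s3,s4} and {s0}.
The partition is now stable with 3 blocks: {s2} | {s3,s4} | {s0}.

3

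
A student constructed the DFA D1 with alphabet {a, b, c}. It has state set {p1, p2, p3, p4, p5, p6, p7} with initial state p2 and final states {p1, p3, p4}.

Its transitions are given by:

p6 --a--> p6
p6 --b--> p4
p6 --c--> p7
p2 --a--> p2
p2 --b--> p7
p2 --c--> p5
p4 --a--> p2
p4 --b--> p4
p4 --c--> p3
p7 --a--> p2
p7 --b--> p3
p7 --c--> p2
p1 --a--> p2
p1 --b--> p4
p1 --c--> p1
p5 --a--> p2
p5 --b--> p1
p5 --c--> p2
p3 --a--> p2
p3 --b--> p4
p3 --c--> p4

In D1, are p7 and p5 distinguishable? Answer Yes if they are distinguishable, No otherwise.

No

Reachable states from the start: {p1,p2,p3,p4,p5,p7}. Unreachable: {p6} — drop them.
Start with accepting vs non-accepting: {p1,p3,p4} | {p2,p5,p7}.
On input b, block {p2,p5,p7} splits into {p5,p7} and {p2}.
No further refinement is possible. Final partition (3 blocks): {p1,p3,p4} | {p5,p7} | {p2}.
p7 and p5 lie in the same block of the stable partition, so they are equivalent — no string distinguishes them.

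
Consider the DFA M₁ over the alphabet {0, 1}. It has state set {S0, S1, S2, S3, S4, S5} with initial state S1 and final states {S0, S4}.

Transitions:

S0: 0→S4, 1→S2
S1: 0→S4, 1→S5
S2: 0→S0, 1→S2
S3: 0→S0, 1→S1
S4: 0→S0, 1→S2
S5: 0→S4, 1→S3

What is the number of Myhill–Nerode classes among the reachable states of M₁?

Start with accepting vs non-accepting: {S0,S4} | {S1,S2,S3,S5}.
Stable partition: {S0,S4} | {S1,S2,S3,S5} — 2 equivalence classes.

2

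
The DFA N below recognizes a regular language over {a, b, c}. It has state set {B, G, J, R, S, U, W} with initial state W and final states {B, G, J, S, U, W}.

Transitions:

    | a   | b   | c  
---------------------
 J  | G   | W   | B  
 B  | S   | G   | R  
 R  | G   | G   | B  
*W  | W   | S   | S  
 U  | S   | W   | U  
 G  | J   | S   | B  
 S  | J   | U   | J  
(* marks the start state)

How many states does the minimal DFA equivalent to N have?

All states are reachable from the start state.
Start with accepting vs non-accepting: {B,G,J,S,U,W} | {R}.
Refine {B,G,J,S,U,W} on symbol c: members go to different blocks, giving {G,J,S,U,W} and {B}.
Refine {G,J,S,U,W} on symbol c: members go to different blocks, giving {S,U,W} and {G,J}.
Refine {S,U,W} on symbol a: members go to different blocks, giving {U,W} and {S}.
Refine {U,W} on symbol a: members go to different blocks, giving {U} and {W}.
Split {G,J} by δ(·,b) → {G} and {J}.
The partition is now stable with 7 blocks: {U} | {R} | {B} | {G} | {S} | {W} | {J}.

7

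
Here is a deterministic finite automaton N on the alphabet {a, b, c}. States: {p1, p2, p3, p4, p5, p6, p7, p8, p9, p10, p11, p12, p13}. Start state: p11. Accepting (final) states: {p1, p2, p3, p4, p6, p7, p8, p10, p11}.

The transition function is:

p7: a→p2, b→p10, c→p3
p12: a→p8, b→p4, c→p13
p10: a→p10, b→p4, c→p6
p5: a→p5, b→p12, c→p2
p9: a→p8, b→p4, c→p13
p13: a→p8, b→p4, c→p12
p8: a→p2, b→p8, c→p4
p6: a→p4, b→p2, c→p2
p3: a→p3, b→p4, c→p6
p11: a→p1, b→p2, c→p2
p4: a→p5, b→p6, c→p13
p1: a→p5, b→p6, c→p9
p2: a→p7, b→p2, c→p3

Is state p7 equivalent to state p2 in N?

No

All states are reachable from the start state.
Start with accepting vs non-accepting: {p1,p2,p3,p4,p6,p7,p8,p10,p11} | {p5,p9,p12,p13}.
Refine {p1,p2,p3,p4,p6,p7,p8,p10,p11} on symbol a: members go to different blocks, giving {p2,p3,p6,p7,p8,p10,p11} and {p1,p4}.
Refine {p2,p3,p6,p7,p8,p10,p11} on symbol a: members go to different blocks, giving {p2,p3,p7,p8,p10} and {p6,p11}.
Split {p2,p3,p7,p8,p10} by δ(·,b) → {p2,p7,p8} and {p3,p10}.
Refine {p2,p7,p8} on symbol b: members go to different blocks, giving {p2,p8} and {p7}.
Split {p2,p8} by δ(·,a) → {p2} and {p8}.
Split {p5,p9,p12,p13} by δ(·,a) → {p9,p12,p13} and {p5}.
The partition is now stable with 8 blocks: {p2} | {p9,p12,p13} | {p1,p4} | {p6,p11} | {p3,p10} | {p7} | {p8} | {p5}.
p7 and p2 end up in different blocks, so they are distinguishable. For instance, the string 'bba' is accepted from only p2.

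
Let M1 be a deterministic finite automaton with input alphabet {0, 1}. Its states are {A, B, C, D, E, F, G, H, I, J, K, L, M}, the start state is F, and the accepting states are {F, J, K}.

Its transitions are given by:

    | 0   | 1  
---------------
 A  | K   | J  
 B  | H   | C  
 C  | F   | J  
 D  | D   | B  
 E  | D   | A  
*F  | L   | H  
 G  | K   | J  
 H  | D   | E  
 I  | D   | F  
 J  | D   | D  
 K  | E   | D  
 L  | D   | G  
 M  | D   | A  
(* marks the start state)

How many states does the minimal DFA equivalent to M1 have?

First remove the unreachable states {I,M}; 11 states remain.
Initial partition by acceptance: {F,J,K} | {A,B,C,D,E,G,H,L}.
On input 0, block {A,B,C,D,E,G,H,L} splits into {B,D,E,H,L} and {A,C,G}.
Refine {B,D,E,H,L} on symbol 1: members go to different blocks, giving {B,E,L} and {D,H}.
On input 0, block {F,J,K} splits into {F,K} and {J}.
The partition is now stable with 5 blocks: {F,K} | {B,E,L} | {A,C,G} | {D,H} | {J}.

5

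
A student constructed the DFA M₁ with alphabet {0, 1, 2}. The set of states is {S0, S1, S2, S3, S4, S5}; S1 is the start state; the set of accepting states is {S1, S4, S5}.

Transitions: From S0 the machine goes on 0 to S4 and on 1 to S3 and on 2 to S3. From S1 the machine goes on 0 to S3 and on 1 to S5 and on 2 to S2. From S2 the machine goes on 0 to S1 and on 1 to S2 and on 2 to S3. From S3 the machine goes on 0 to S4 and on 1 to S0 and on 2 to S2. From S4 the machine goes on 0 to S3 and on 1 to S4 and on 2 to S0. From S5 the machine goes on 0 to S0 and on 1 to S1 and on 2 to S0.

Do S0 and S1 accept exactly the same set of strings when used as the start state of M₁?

No

All states are reachable from the start state.
P0 = {S1,S4,S5} | {S0,S2,S3}.
The partition is now stable with 2 blocks: {S1,S4,S5} | {S0,S2,S3}.
S0 and S1 end up in different blocks, so they are distinguishable. For instance, the string 'ε' is accepted from only S1.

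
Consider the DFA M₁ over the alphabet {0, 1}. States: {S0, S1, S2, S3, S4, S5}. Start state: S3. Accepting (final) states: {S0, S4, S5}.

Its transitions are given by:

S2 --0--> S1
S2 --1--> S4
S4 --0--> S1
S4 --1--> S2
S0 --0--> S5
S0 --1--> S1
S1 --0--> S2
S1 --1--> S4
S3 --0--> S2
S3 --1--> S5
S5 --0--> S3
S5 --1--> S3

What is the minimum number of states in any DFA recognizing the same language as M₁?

States {S0} cannot be reached from the start state, so discard them.
Initial partition by acceptance: {S4,S5} | {S1,S2,S3}.
Stable partition: {S4,S5} | {S1,S2,S3} — 2 equivalence classes.

2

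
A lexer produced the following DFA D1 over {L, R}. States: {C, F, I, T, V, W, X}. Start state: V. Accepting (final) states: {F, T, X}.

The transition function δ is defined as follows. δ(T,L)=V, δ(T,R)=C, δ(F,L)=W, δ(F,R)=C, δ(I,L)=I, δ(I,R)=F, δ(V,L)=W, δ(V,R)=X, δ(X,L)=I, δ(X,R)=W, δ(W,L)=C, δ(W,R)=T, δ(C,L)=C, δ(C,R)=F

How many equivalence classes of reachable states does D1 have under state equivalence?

2

All states are reachable from the start state.
Initial partition by acceptance: {F,T,X} | {C,I,V,W}.
The partition is now stable with 2 blocks: {F,T,X} | {C,I,V,W}.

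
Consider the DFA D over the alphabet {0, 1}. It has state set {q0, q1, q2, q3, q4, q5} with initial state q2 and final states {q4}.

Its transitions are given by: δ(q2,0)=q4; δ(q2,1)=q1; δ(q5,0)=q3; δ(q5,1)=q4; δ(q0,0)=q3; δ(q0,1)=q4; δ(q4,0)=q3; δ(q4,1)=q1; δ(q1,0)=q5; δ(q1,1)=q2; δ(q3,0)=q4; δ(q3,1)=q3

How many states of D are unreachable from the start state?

1

BFS from q2 reaches {q1, q2, q3, q4, q5}; the 1 state(s) q0 are never visited.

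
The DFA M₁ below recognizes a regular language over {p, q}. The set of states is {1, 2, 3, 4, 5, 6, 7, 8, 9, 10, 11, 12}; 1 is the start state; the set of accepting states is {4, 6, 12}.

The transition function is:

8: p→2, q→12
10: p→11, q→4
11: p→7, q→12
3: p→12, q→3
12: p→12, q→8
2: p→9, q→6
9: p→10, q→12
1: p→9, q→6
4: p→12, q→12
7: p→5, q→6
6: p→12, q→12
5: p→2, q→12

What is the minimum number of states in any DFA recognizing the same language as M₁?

First remove the unreachable states {3}; 11 states remain.
P0 = {4,6,12} | {1,2,5,7,8,9,10,11}.
Refine {4,6,12} on symbol q: members go to different blocks, giving {4,6} and {12}.
Refine {1,2,5,7,8,9,10,11} on symbol q: members go to different blocks, giving {1,2,7,10} and {5,8,9,11}.
Stable partition: {4,6} | {1,2,7,10} | {12} | {5,8,9,11} — 4 equivalence classes.

4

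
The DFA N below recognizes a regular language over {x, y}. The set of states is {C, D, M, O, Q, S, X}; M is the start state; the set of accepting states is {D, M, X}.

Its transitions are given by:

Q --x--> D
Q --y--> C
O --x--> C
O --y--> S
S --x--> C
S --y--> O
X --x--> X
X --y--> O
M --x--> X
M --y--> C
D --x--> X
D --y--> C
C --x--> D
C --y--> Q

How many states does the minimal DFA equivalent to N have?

Every state is reachable, so we keep all 7.
Start with accepting vs non-accepting: {D,M,X} | {C,O,Q,S}.
On input x, block {C,O,Q,S} splits into {C,Q} and {O,S}.
Split {D,M,X} by δ(·,y) → {D,M} and {X}.
The partition is now stable with 4 blocks: {D,M} | {C,Q} | {O,S} | {X}.

4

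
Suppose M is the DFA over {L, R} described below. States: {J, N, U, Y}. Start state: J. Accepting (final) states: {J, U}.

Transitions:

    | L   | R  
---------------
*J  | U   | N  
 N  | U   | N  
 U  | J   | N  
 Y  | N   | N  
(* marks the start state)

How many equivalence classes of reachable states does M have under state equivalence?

2

Reachable states from the start: {J,N,U}. Unreachable: {Y} — drop them.
Start with accepting vs non-accepting: {J,U} | {N}.
No further refinement is possible. Final partition (2 blocks): {J,U} | {N}.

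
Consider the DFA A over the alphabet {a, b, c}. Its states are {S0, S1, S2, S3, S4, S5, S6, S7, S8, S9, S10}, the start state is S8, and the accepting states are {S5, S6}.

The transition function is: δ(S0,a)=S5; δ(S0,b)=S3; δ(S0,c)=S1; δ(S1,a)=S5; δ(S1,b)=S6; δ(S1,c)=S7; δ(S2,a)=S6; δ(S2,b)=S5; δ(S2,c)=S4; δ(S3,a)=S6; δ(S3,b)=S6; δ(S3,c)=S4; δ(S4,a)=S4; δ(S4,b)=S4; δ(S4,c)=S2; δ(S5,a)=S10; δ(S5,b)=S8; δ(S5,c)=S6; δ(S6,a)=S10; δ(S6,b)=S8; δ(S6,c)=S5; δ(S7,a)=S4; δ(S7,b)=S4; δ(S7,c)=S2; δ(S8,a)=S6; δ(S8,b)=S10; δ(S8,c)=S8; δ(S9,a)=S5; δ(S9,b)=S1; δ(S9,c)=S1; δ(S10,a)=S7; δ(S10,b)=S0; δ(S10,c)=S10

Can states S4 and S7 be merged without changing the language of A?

First remove the unreachable states {S9}; 10 states remain.
P0 = {S5,S6} | {S0,S1,S2,S3,S4,S7,S8,S10}.
Refine {S0,S1,S2,S3,S4,S7,S8,S10} on symbol a: members go to different blocks, giving {S0,S1,S2,S3,S8} and {S4,S7,S10}.
Split {S0,S1,S2,S3,S8} by δ(·,b) → {S1,S2,S3} and {S0} and {S8}.
On input b, block {S4,S7,S10} splits into {S4,S7} and {S10}.
No further refinement is possible. Final partition (6 blocks): {S5,S6} | {S1,S2,S3} | {S4,S7} | {S0} | {S8} | {S10}.
S4 and S7 lie in the same block of the stable partition, so they are equivalent — no string distinguishes them.

Yes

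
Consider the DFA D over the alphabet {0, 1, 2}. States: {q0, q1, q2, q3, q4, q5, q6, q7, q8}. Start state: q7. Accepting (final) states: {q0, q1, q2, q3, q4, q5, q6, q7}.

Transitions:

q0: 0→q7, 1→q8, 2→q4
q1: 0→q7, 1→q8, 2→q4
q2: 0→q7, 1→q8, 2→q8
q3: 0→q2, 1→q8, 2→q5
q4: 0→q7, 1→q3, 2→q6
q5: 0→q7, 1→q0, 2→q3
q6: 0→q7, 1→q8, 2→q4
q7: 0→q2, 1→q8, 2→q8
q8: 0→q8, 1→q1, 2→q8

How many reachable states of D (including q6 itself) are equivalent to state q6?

P0 = {q0,q1,q2,q3,q4,q5,q6,q7} | {q8}.
Refine {q0,q1,q2,q3,q4,q5,q6,q7} on symbol 1: members go to different blocks, giving {q0,q1,q2,q3,q6,q7} and {q4,q5}.
On input 2, block {q0,q1,q2,q3,q6,q7} splits into {q0,q1,q3,q6} and {q2,q7}.
Stable partition: {q0,q1,q3,q6} | {q8} | {q4,q5} | {q2,q7} — 4 equivalence classes.
The equivalence class containing q6 is {q0,q1,q3,q6}, of size 4.

4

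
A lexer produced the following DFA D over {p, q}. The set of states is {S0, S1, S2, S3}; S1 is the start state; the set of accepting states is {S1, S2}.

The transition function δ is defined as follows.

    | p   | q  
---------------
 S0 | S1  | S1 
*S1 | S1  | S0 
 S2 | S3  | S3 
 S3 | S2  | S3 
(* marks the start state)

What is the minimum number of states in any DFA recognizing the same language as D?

First remove the unreachable states {S2,S3}; 2 states remain.
Start with accepting vs non-accepting: {S1} | {S0}.
Stable partition: {S1} | {S0} — 2 equivalence classes.

2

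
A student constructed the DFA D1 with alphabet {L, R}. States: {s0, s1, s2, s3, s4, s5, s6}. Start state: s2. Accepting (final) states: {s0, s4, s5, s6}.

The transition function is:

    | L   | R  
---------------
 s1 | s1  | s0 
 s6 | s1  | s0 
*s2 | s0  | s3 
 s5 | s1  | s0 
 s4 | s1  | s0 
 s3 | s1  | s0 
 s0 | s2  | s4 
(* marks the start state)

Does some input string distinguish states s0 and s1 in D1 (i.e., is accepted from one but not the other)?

Yes

Reachable states from the start: {s0,s1,s2,s3,s4}. Unreachable: {s5,s6} — drop them.
Start with accepting vs non-accepting: {s0,s4} | {s1,s2,s3}.
Refine {s1,s2,s3} on symbol L: members go to different blocks, giving {s1,s3} and {s2}.
Split {s0,s4} by δ(·,L) → {s0} and {s4}.
The partition is now stable with 4 blocks: {s0} | {s1,s3} | {s2} | {s4}.
s0 and s1 end up in different blocks, so they are distinguishable. For instance, the string 'ε' is accepted from only s0.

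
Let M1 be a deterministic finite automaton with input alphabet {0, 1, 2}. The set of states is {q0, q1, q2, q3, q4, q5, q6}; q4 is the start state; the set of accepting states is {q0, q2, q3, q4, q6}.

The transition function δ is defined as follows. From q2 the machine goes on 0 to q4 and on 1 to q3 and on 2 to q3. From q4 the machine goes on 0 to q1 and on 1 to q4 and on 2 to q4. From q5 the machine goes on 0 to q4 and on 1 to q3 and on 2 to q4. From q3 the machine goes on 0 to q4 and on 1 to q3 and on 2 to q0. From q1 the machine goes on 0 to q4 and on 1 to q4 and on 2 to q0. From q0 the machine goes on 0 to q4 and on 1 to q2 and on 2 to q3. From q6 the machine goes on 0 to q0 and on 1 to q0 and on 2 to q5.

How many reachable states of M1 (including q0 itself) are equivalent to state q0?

First remove the unreachable states {q5,q6}; 5 states remain.
Initial partition by acceptance: {q0,q2,q3,q4} | {q1}.
Split {q0,q2,q3,q4} by δ(·,0) → {q0,q2,q3} and {q4}.
Stable partition: {q0,q2,q3} | {q1} | {q4} — 3 equivalence classes.
State q0 belongs to the block {q0,q2,q3}, which has 3 states.

3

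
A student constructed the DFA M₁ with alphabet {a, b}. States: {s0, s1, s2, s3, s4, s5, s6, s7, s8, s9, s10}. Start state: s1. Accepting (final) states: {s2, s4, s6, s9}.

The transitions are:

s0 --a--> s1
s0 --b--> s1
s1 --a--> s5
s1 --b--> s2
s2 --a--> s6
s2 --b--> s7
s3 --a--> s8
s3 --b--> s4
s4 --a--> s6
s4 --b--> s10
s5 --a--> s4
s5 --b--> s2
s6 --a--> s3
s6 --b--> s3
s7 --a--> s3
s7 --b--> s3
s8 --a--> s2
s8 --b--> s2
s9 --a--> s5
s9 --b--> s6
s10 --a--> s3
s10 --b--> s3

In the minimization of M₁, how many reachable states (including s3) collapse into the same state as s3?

2

First remove the unreachable states {s0,s9}; 9 states remain.
Initial partition by acceptance: {s2,s4,s6} | {s1,s3,s5,s7,s8,s10}.
Refine {s2,s4,s6} on symbol a: members go to different blocks, giving {s2,s4} and {s6}.
Refine {s1,s3,s5,s7,s8,s10} on symbol a: members go to different blocks, giving {s1,s3,s7,s10} and {s5,s8}.
Refine {s1,s3,s7,s10} on symbol a: members go to different blocks, giving {s1,s3} and {s7,s10}.
The partition is now stable with 5 blocks: {s2,s4} | {s1,s3} | {s6} | {s5,s8} | {s7,s10}.
The equivalence class containing s3 is {s1,s3}, of size 2.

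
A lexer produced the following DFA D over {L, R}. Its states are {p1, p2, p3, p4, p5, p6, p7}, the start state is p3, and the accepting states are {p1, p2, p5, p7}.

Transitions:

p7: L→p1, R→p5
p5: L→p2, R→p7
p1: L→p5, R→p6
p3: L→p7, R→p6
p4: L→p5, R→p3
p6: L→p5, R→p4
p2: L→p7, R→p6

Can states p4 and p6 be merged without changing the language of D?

Start with accepting vs non-accepting: {p1,p2,p5,p7} | {p3,p4,p6}.
Split {p1,p2,p5,p7} by δ(·,R) → {p1,p2} and {p5,p7}.
The partition is now stable with 3 blocks: {p1,p2} | {p3,p4,p6} | {p5,p7}.
p4 and p6 lie in the same block of the stable partition, so they are equivalent — no string distinguishes them.

Yes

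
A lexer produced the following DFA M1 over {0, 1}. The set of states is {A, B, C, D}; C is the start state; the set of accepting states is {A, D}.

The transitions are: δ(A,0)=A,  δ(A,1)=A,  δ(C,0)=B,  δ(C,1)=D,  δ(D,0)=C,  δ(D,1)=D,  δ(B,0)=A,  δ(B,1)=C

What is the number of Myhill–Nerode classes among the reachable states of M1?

4

P0 = {A,D} | {B,C}.
On input 0, block {A,D} splits into {A} and {D}.
On input 0, block {B,C} splits into {B} and {C}.
The partition is now stable with 4 blocks: {A} | {B} | {D} | {C}.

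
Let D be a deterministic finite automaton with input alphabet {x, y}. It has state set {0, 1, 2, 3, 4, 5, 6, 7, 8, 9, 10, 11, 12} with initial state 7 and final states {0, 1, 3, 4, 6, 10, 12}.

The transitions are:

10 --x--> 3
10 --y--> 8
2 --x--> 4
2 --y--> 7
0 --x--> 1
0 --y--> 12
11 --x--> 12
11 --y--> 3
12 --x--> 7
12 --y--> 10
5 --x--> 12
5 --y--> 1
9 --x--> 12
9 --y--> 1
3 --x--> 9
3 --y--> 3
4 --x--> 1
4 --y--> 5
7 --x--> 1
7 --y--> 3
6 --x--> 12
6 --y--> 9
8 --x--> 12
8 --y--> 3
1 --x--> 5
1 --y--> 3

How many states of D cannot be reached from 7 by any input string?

BFS from 7 reaches {1, 3, 5, 7, 8, 9, 10, 12}; the 5 state(s) 0, 2, 4, 6, 11 are never visited.

5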